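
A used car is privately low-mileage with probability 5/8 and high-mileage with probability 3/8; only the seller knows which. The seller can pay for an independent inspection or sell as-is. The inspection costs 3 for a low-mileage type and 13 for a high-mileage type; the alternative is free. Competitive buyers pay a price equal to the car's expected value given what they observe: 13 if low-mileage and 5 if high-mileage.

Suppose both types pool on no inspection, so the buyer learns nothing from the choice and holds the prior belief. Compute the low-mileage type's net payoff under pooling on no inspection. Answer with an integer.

10

Pooled price = 5/8·13 + 3/8·5 = 10.
low-mileage pays no cost for no inspection, so net payoff = 10.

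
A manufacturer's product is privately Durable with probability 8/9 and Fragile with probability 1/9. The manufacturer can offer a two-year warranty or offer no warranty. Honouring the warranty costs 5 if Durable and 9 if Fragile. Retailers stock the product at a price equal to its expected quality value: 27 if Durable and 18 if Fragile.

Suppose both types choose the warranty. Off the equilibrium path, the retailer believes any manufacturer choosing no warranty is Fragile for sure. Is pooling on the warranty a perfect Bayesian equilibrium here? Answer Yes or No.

No

On path, the retailer holds the prior and pays 8/9·27 + 1/9·18 = 26. Off path (no warranty), believing Fragile, it pays 18.
Durable: the warranty nets 26 − 5 = 21; no warranty nets 18. Durable stays.
Fragile: the warranty nets 26 − 9 = 17; no warranty nets 18. Fragile would deviate.
A type deviates, so pooling fails.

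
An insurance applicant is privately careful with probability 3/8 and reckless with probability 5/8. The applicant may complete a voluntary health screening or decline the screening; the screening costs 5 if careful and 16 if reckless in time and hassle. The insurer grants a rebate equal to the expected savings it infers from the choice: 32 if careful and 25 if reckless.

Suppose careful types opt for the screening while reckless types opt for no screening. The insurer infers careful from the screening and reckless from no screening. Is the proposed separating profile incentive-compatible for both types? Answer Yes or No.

Under these beliefs, the screening earns rebate 32 and no screening earns rebate 25.
careful: the screening nets 32 − 5 = 27; no screening nets 25. careful prefers the screening.
reckless: the screening nets 32 − 16 = 16; no screening nets 25. reckless prefers no screening.
Neither type deviates, so the separating profile is an equilibrium.

Yes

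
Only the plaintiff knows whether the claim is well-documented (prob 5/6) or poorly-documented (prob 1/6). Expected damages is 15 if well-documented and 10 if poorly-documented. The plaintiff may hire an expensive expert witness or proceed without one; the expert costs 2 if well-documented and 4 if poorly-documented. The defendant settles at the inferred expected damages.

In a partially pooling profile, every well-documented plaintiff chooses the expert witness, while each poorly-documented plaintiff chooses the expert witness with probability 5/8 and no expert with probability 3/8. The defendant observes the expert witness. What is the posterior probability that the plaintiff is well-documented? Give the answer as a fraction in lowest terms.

8/9

P(the expert witness) = (5/6)·1 + (1/6)·(5/8) = 15/16.
By Bayes' rule, P(well-documented | the expert witness) = (5/6) / (15/16) = 8/9.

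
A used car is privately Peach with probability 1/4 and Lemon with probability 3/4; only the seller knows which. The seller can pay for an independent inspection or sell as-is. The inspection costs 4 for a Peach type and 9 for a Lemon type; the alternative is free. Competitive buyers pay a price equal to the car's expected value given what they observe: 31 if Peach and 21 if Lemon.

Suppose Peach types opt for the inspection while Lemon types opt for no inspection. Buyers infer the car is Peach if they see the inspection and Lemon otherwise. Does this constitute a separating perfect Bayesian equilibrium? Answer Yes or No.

Under these beliefs, the inspection earns price 31 and no inspection earns price 21.
Peach: the inspection nets 31 − 4 = 27; no inspection nets 21. Peach prefers the inspection.
Lemon: the inspection nets 31 − 9 = 22; no inspection nets 21. Lemon would deviate to the inspection.
Lemon has a profitable deviation, so the profile is not an equilibrium.

No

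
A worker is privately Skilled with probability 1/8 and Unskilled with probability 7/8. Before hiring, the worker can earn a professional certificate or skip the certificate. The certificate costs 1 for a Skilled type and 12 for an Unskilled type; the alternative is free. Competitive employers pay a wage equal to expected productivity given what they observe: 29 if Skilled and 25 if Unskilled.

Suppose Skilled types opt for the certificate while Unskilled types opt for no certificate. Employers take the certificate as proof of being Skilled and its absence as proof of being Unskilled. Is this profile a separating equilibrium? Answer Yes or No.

Under these beliefs, the certificate earns wage 29 and no certificate earns wage 25.
Skilled: the certificate nets 29 − 1 = 28; no certificate nets 25. Skilled prefers the certificate.
Unskilled: the certificate nets 29 − 12 = 17; no certificate nets 25. Unskilled prefers no certificate.
Neither type deviates, so the separating profile is an equilibrium.

Yes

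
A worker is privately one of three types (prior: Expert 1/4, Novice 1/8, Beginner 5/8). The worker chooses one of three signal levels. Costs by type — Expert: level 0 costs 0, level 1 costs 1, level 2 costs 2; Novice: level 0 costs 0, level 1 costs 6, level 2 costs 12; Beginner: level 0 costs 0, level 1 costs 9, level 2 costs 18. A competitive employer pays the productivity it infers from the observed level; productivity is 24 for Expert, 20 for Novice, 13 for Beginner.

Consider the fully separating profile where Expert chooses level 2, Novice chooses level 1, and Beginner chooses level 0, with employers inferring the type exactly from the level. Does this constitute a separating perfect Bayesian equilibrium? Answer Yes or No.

Yes

Separating wages: level 2 → 24, level 1 → 20, level 0 → 13.
Expert (assigned level 2): level 0: 13 − 0 = 13; level 1: 20 − 1 = 19; level 2: 24 − 2 = 22. Expert stays.
Novice (assigned level 1): level 0: 13 − 0 = 13; level 1: 20 − 6 = 14; level 2: 24 − 12 = 12. Novice stays.
Beginner (assigned level 0): level 0: 13 − 0 = 13; level 1: 20 − 9 = 11; level 2: 24 − 18 = 6. Beginner stays.
Every type prefers its assigned level; separation holds.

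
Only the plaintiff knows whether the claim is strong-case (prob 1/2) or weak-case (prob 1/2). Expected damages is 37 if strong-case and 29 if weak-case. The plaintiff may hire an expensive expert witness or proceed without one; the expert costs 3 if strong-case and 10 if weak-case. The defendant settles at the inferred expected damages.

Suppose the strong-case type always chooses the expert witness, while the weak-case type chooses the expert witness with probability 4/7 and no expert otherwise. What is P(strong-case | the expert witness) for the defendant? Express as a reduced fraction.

7/11

P(the expert witness) = (1/2)·1 + (1/2)·(4/7) = 11/14.
By Bayes' rule, P(strong-case | the expert witness) = (1/2) / (11/14) = 7/11.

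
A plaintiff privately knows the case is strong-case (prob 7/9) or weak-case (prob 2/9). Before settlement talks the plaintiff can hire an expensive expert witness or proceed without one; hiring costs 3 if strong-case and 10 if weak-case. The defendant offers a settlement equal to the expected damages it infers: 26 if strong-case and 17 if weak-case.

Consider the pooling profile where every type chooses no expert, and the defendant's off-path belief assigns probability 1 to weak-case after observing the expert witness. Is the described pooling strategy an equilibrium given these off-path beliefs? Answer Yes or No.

Yes

On path, the defendant holds the prior and pays 7/9·26 + 2/9·17 = 24. Off path (the expert witness), believing weak-case, it pays 17.
strong-case: no expert nets 24; the expert witness nets 17 − 3 = 14. strong-case stays.
weak-case: no expert nets 24; the expert witness nets 17 − 10 = 7. weak-case stays.
No type deviates, so pooling is sustained.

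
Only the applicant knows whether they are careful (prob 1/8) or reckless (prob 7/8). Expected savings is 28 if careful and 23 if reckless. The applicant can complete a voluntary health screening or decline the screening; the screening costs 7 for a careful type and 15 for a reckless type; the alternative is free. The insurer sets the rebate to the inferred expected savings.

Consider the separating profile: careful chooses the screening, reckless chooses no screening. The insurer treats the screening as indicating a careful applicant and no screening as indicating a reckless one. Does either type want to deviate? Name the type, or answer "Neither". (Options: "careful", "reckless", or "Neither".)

careful

The screening pays 28; no screening pays 23.
careful: assigned the screening, nets 28 − 7 = 21; deviating to no screening nets 23.
reckless: assigned no screening, nets 23; deviating to the screening nets 28 − 15 = 13.
The careful type gains 2 by deviating.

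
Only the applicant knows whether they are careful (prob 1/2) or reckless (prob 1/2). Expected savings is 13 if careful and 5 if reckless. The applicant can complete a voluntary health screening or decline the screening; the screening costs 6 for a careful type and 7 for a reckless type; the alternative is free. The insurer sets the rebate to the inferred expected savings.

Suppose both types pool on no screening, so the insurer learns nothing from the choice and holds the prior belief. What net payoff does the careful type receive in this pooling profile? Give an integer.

9

Pooled rebate = 1/2·13 + 1/2·5 = 9.
careful pays no cost for no screening, so net payoff = 9.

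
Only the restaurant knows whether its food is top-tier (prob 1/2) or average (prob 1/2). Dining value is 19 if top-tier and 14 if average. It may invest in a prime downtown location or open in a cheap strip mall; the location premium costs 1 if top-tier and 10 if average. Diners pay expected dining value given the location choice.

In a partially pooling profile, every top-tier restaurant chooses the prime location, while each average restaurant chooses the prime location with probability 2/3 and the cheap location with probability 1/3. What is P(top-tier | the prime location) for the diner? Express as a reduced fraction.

3/5

P(the prime location) = (1/2)·1 + (1/2)·(2/3) = 5/6.
By Bayes' rule, P(top-tier | the prime location) = (1/2) / (5/6) = 3/5.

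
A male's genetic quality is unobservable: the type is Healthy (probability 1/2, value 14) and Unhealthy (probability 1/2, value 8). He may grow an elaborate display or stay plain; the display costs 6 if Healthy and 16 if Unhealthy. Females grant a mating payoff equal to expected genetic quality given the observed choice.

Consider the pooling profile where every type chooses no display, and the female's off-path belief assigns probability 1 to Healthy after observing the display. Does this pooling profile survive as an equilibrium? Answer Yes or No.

Yes

On path, the female holds the prior and pays 1/2·14 + 1/2·8 = 11. Off path (the display), believing Healthy, it pays 14.
Healthy: no display nets 11; the display nets 14 − 6 = 8. Healthy stays.
Unhealthy: no display nets 11; the display nets 14 − 16 = -2. Unhealthy stays.
No type deviates, so pooling is sustained.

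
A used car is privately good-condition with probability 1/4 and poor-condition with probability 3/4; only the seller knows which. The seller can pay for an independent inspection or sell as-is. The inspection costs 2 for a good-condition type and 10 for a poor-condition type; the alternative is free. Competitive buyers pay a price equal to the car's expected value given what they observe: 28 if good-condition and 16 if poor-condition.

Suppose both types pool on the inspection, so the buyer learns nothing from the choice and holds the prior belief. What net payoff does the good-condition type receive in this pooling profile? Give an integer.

17

Pooled price = 1/4·28 + 3/4·16 = 19.
good-condition pays cost 2 for the inspection, so net payoff = 19 − 2 = 17.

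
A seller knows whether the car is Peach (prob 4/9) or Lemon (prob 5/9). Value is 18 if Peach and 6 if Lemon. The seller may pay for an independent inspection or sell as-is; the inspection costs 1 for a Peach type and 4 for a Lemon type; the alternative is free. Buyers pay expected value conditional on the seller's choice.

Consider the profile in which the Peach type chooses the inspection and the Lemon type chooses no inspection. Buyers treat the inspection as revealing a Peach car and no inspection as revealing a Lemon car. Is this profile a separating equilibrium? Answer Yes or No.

Under these beliefs, the inspection earns price 18 and no inspection earns price 6.
Peach: the inspection nets 18 − 1 = 17; no inspection nets 6. Peach prefers the inspection.
Lemon: the inspection nets 18 − 4 = 14; no inspection nets 6. Lemon would deviate to the inspection.
Lemon has a profitable deviation, so the profile is not an equilibrium.

No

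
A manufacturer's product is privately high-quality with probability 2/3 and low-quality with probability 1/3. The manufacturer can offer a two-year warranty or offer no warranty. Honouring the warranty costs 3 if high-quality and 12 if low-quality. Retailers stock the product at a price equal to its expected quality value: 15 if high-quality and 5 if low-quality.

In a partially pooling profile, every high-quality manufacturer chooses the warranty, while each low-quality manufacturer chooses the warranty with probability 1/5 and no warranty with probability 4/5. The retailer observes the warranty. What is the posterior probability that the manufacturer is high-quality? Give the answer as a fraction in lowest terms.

10/11

P(the warranty) = (2/3)·1 + (1/3)·(1/5) = 11/15.
By Bayes' rule, P(high-quality | the warranty) = (2/3) / (11/15) = 10/11.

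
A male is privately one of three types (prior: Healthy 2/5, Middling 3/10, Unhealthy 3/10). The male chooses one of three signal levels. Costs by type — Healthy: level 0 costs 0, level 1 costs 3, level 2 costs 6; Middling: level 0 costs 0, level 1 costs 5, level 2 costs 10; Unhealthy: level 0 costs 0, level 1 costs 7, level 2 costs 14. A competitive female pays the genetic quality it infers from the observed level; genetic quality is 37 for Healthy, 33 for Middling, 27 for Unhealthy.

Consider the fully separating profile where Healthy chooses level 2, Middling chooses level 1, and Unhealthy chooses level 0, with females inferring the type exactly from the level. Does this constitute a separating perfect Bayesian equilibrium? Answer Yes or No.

Separating mating payoffs: level 2 → 37, level 1 → 33, level 0 → 27.
Healthy (assigned level 2): level 0: 27 − 0 = 27; level 1: 33 − 3 = 30; level 2: 37 − 6 = 31. Healthy stays.
Middling (assigned level 1): level 0: 27 − 0 = 27; level 1: 33 − 5 = 28; level 2: 37 − 10 = 27. Middling stays.
Unhealthy (assigned level 0): level 0: 27 − 0 = 27; level 1: 33 − 7 = 26; level 2: 37 − 14 = 23. Unhealthy stays.
Every type prefers its assigned level; separation holds.

Yes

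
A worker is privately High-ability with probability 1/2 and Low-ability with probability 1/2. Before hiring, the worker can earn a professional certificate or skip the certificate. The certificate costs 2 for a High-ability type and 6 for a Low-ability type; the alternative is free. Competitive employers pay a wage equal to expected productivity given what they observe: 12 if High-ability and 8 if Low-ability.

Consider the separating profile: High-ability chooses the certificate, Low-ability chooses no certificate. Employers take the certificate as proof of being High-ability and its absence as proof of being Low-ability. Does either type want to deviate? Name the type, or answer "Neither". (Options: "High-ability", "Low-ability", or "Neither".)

Neither

The certificate pays 12; no certificate pays 8.
High-ability: assigned the certificate, nets 12 − 2 = 10; deviating to no certificate nets 8.
Low-ability: assigned no certificate, nets 8; deviating to the certificate nets 12 − 6 = 6.
Both types strictly prefer their assigned action; no profitable deviation.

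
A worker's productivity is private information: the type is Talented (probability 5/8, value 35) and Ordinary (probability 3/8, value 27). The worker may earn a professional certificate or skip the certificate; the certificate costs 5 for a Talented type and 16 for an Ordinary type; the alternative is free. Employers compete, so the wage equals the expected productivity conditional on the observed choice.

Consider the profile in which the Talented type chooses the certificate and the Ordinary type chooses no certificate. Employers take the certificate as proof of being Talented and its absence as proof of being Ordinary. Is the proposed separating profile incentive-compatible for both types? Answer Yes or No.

Yes

Under these beliefs, the certificate earns wage 35 and no certificate earns wage 27.
Talented: the certificate nets 35 − 5 = 30; no certificate nets 27. Talented prefers the certificate.
Ordinary: the certificate nets 35 − 16 = 19; no certificate nets 27. Ordinary prefers no certificate.
Neither type deviates, so the separating profile is an equilibrium.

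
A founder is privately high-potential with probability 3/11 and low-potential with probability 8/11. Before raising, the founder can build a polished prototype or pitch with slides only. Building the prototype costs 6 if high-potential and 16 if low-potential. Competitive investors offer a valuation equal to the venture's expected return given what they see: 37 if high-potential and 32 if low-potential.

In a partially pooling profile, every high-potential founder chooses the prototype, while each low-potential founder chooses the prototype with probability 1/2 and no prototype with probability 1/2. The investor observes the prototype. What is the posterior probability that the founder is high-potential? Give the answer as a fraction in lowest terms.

P(the prototype) = (3/11)·1 + (8/11)·(1/2) = 7/11.
By Bayes' rule, P(high-potential | the prototype) = (3/11) / (7/11) = 3/7.

3/7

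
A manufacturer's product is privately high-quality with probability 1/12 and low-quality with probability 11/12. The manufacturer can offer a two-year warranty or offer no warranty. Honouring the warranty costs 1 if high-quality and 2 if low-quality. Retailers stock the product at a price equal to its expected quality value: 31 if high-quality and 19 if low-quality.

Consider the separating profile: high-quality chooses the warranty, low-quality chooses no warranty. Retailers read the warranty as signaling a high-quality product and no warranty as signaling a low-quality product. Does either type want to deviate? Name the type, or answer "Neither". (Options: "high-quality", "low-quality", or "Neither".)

The warranty pays 31; no warranty pays 19.
high-quality: assigned the warranty, nets 31 − 1 = 30; deviating to no warranty nets 19.
low-quality: assigned no warranty, nets 19; deviating to the warranty nets 31 − 2 = 29.
The low-quality type gains 10 by deviating.

low-quality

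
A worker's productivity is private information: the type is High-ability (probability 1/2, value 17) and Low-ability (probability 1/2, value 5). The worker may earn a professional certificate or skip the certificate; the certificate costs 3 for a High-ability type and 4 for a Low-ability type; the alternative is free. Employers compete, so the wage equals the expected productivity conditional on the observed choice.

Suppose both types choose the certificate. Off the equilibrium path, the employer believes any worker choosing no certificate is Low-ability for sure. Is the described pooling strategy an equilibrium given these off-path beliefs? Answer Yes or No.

On path, the employer holds the prior and pays 1/2·17 + 1/2·5 = 11. Off path (no certificate), believing Low-ability, it pays 5.
High-ability: the certificate nets 11 − 3 = 8; no certificate nets 5. High-ability stays.
Low-ability: the certificate nets 11 − 4 = 7; no certificate nets 5. Low-ability stays.
No type deviates, so pooling is sustained.

Yes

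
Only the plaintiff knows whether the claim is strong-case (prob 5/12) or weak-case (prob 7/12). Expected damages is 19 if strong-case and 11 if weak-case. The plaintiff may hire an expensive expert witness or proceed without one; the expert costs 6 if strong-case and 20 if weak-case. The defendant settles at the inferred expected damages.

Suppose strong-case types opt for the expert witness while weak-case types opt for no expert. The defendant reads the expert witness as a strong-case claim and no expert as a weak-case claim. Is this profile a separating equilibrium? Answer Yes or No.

Yes

Under these beliefs, the expert witness earns settlement 19 and no expert earns settlement 11.
strong-case: the expert witness nets 19 − 6 = 13; no expert nets 11. strong-case prefers the expert witness.
weak-case: the expert witness nets 19 − 20 = -1; no expert nets 11. weak-case prefers no expert.
Neither type deviates, so the separating profile is an equilibrium.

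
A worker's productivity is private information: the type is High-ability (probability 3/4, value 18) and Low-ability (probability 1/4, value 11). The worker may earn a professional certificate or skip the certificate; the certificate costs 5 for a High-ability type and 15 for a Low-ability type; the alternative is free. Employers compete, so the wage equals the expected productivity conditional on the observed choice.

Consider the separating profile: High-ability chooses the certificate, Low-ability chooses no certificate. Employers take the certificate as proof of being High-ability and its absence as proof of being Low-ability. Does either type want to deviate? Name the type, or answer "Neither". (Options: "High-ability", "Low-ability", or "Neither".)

The certificate pays 18; no certificate pays 11.
High-ability: assigned the certificate, nets 18 − 5 = 13; deviating to no certificate nets 11.
Low-ability: assigned no certificate, nets 11; deviating to the certificate nets 18 − 15 = 3.
Both types strictly prefer their assigned action; no profitable deviation.

Neither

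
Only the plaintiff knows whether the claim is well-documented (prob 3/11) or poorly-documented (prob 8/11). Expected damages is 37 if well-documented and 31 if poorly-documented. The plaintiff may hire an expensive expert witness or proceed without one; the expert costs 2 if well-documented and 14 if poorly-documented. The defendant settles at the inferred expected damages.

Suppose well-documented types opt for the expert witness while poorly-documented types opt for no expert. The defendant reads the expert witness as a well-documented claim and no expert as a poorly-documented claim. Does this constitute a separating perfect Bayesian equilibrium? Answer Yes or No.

Yes

Under these beliefs, the expert witness earns settlement 37 and no expert earns settlement 31.
well-documented: the expert witness nets 37 − 2 = 35; no expert nets 31. well-documented prefers the expert witness.
poorly-documented: the expert witness nets 37 − 14 = 23; no expert nets 31. poorly-documented prefers no expert.
Neither type deviates, so the separating profile is an equilibrium.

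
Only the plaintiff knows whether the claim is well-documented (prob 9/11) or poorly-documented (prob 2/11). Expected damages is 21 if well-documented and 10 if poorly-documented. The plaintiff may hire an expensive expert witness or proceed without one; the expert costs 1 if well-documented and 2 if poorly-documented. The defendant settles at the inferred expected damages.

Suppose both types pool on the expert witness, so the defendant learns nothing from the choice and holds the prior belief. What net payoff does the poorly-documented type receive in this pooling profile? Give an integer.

Pooled settlement = 9/11·21 + 2/11·10 = 19.
poorly-documented pays cost 2 for the expert witness, so net payoff = 19 − 2 = 17.

17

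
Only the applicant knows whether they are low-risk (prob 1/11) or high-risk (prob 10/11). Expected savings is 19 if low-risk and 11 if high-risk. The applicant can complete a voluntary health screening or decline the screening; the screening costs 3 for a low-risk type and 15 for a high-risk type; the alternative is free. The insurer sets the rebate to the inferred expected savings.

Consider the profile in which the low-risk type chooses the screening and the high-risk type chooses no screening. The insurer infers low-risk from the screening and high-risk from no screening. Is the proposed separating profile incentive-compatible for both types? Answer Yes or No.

Yes

Under these beliefs, the screening earns rebate 19 and no screening earns rebate 11.
low-risk: the screening nets 19 − 3 = 16; no screening nets 11. low-risk prefers the screening.
high-risk: the screening nets 19 − 15 = 4; no screening nets 11. high-risk prefers no screening.
Neither type deviates, so the separating profile is an equilibrium.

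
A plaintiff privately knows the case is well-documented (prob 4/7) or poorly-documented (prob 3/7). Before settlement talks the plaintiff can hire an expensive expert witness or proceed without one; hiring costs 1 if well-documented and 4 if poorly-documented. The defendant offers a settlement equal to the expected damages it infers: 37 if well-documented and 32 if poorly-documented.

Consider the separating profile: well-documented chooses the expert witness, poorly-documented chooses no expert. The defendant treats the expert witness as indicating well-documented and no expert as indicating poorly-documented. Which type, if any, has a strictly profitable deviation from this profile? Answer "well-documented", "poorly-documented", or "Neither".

poorly-documented

The expert witness pays 37; no expert pays 32.
well-documented: assigned the expert witness, nets 37 − 1 = 36; deviating to no expert nets 32.
poorly-documented: assigned no expert, nets 32; deviating to the expert witness nets 37 − 4 = 33.
The poorly-documented type gains 1 by deviating.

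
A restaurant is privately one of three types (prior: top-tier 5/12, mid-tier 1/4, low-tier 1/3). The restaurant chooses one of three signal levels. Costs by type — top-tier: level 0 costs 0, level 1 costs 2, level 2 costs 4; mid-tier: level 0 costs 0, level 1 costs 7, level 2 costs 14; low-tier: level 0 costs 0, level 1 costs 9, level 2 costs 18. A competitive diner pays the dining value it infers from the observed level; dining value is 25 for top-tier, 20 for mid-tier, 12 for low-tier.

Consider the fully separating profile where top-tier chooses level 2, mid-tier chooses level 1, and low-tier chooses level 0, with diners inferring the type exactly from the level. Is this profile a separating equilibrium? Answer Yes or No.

Yes

Separating price premiums: level 2 → 25, level 1 → 20, level 0 → 12.
top-tier (assigned level 2): level 0: 12 − 0 = 12; level 1: 20 − 2 = 18; level 2: 25 − 4 = 21. top-tier stays.
mid-tier (assigned level 1): level 0: 12 − 0 = 12; level 1: 20 − 7 = 13; level 2: 25 − 14 = 11. mid-tier stays.
low-tier (assigned level 0): level 0: 12 − 0 = 12; level 1: 20 − 9 = 11; level 2: 25 − 18 = 7. low-tier stays.
Every type prefers its assigned level; separation holds.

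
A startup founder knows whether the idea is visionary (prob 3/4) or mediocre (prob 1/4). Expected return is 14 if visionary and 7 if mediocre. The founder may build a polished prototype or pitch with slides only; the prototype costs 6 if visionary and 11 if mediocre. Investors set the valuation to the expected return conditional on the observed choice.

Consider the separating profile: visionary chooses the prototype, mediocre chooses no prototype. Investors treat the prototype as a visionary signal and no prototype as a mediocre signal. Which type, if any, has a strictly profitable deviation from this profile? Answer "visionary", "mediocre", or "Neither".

Neither

The prototype pays 14; no prototype pays 7.
visionary: assigned the prototype, nets 14 − 6 = 8; deviating to no prototype nets 7.
mediocre: assigned no prototype, nets 7; deviating to the prototype nets 14 − 11 = 3.
Both types strictly prefer their assigned action; no profitable deviation.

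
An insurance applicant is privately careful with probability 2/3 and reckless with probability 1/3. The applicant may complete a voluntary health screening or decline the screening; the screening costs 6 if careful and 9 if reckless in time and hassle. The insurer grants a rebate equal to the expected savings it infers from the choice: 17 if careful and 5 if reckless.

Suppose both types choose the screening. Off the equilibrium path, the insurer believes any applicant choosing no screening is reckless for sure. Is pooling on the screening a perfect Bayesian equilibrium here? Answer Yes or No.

On path, the insurer holds the prior and pays 2/3·17 + 1/3·5 = 13. Off path (no screening), believing reckless, it pays 5.
careful: the screening nets 13 − 6 = 7; no screening nets 5. careful stays.
reckless: the screening nets 13 − 9 = 4; no screening nets 5. reckless would deviate.
A type deviates, so pooling fails.

No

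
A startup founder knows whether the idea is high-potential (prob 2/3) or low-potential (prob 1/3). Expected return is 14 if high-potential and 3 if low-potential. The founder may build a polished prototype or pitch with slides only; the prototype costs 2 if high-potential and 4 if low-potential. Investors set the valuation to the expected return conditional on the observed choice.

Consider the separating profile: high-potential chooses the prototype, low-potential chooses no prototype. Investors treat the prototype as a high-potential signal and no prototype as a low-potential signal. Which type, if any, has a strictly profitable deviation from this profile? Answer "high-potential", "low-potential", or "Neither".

low-potential

The prototype pays 14; no prototype pays 3.
high-potential: assigned the prototype, nets 14 − 2 = 12; deviating to no prototype nets 3.
low-potential: assigned no prototype, nets 3; deviating to the prototype nets 14 − 4 = 10.
The low-potential type gains 7 by deviating.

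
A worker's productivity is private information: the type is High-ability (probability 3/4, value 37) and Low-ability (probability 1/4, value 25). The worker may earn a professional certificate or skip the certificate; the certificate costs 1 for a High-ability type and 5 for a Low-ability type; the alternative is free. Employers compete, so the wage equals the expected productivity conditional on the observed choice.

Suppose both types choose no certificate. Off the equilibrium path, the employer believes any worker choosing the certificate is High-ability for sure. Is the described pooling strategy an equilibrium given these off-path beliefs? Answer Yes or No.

On path, the employer holds the prior and pays 3/4·37 + 1/4·25 = 34. Off path (the certificate), believing High-ability, it pays 37.
High-ability: no certificate nets 34; the certificate nets 37 − 1 = 36. High-ability would deviate.
Low-ability: no certificate nets 34; the certificate nets 37 − 5 = 32. Low-ability stays.
A type deviates, so pooling fails.

No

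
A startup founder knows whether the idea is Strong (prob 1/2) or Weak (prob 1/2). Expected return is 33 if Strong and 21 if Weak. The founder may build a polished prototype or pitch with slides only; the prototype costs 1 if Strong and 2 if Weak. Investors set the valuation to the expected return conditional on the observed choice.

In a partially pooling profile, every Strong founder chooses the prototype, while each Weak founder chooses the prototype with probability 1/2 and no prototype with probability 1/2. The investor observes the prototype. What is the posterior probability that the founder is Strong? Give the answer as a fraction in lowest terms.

P(the prototype) = (1/2)·1 + (1/2)·(1/2) = 3/4.
By Bayes' rule, P(Strong | the prototype) = (1/2) / (3/4) = 2/3.

2/3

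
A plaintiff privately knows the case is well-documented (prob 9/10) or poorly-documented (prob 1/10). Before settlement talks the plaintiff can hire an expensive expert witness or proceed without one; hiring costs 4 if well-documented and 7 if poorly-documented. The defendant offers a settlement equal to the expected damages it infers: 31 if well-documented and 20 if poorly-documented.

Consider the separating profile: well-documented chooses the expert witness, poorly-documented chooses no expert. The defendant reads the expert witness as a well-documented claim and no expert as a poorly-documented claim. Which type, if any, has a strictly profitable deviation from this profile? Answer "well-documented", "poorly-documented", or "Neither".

The expert witness pays 31; no expert pays 20.
well-documented: assigned the expert witness, nets 31 − 4 = 27; deviating to no expert nets 20.
poorly-documented: assigned no expert, nets 20; deviating to the expert witness nets 31 − 7 = 24.
The poorly-documented type gains 4 by deviating.

poorly-documented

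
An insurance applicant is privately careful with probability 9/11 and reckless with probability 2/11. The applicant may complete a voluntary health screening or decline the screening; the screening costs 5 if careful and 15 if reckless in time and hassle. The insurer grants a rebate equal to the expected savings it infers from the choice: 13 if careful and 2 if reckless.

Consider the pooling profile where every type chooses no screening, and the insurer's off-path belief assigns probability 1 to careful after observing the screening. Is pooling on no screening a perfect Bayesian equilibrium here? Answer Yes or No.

Yes

On path, the insurer holds the prior and pays 9/11·13 + 2/11·2 = 11. Off path (the screening), believing careful, it pays 13.
careful: no screening nets 11; the screening nets 13 − 5 = 8. careful stays.
reckless: no screening nets 11; the screening nets 13 − 15 = -2. reckless stays.
No type deviates, so pooling is sustained.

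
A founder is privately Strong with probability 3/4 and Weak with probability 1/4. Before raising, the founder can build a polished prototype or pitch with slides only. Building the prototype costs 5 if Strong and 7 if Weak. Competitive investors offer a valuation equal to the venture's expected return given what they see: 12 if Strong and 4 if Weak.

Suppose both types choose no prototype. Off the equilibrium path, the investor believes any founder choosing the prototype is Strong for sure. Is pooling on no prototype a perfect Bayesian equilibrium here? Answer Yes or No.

Yes

On path, the investor holds the prior and pays 3/4·12 + 1/4·4 = 10. Off path (the prototype), believing Strong, it pays 12.
Strong: no prototype nets 10; the prototype nets 12 − 5 = 7. Strong stays.
Weak: no prototype nets 10; the prototype nets 12 − 7 = 5. Weak stays.
No type deviates, so pooling is sustained.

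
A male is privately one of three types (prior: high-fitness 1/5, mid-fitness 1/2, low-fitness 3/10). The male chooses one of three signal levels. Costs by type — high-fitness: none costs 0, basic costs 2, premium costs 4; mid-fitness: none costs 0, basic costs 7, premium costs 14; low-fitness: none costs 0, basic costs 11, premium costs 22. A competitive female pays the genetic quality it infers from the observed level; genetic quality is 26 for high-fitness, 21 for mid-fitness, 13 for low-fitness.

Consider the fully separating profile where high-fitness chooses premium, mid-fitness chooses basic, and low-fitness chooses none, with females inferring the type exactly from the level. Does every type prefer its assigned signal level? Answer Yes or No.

Yes

Separating mating payoffs: premium → 26, basic → 21, none → 13.
high-fitness (assigned premium): none: 13 − 0 = 13; basic: 21 − 2 = 19; premium: 26 − 4 = 22. high-fitness stays.
mid-fitness (assigned basic): none: 13 − 0 = 13; basic: 21 − 7 = 14; premium: 26 − 14 = 12. mid-fitness stays.
low-fitness (assigned none): none: 13 − 0 = 13; basic: 21 − 11 = 10; premium: 26 − 22 = 4. low-fitness stays.
Every type prefers its assigned level; separation holds.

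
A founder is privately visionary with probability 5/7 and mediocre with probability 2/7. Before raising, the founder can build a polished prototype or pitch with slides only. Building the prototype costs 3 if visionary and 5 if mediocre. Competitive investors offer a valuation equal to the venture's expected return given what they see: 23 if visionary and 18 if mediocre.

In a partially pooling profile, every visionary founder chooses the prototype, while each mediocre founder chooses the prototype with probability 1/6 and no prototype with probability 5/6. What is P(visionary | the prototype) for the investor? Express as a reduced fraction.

15/16

P(the prototype) = (5/7)·1 + (2/7)·(1/6) = 16/21.
By Bayes' rule, P(visionary | the prototype) = (5/7) / (16/21) = 15/16.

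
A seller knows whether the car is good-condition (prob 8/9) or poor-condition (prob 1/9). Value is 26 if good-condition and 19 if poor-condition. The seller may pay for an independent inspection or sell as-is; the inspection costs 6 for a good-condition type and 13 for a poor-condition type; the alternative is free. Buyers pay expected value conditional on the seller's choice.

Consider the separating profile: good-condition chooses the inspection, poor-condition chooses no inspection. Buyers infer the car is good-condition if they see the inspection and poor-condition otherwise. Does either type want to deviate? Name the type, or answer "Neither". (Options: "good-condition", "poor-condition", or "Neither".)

Neither

The inspection pays 26; no inspection pays 19.
good-condition: assigned the inspection, nets 26 − 6 = 20; deviating to no inspection nets 19.
poor-condition: assigned no inspection, nets 19; deviating to the inspection nets 26 − 13 = 13.
Both types strictly prefer their assigned action; no profitable deviation.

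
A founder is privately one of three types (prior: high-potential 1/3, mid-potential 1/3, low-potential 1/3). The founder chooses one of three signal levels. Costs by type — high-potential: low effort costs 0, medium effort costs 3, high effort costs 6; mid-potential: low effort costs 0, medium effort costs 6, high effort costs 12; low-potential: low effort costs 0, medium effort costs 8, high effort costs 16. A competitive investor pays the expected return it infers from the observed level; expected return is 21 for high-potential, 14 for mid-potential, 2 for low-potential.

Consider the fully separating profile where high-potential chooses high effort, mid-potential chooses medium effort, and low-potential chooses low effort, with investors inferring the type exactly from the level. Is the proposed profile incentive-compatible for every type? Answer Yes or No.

Separating valuations: high effort → 21, medium effort → 14, low effort → 2.
high-potential (assigned high effort): low effort: 2 − 0 = 2; medium effort: 14 − 3 = 11; high effort: 21 − 6 = 15. high-potential stays.
mid-potential (assigned medium effort): low effort: 2 − 0 = 2; medium effort: 14 − 6 = 8; high effort: 21 − 12 = 9. mid-potential prefers high effort.
low-potential (assigned low effort): low effort: 2 − 0 = 2; medium effort: 14 − 8 = 6; high effort: 21 − 16 = 5. low-potential prefers medium effort.
At least one type deviates; the separating profile fails.

No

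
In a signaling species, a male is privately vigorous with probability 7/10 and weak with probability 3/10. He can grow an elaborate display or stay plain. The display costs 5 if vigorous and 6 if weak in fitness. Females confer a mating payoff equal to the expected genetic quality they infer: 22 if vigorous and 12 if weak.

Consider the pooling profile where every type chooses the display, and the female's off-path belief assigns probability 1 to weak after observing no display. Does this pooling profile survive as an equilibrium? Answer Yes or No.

On path, the female holds the prior and pays 7/10·22 + 3/10·12 = 19. Off path (no display), believing weak, it pays 12.
vigorous: the display nets 19 − 5 = 14; no display nets 12. vigorous stays.
weak: the display nets 19 − 6 = 13; no display nets 12. weak stays.
No type deviates, so pooling is sustained.

Yes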